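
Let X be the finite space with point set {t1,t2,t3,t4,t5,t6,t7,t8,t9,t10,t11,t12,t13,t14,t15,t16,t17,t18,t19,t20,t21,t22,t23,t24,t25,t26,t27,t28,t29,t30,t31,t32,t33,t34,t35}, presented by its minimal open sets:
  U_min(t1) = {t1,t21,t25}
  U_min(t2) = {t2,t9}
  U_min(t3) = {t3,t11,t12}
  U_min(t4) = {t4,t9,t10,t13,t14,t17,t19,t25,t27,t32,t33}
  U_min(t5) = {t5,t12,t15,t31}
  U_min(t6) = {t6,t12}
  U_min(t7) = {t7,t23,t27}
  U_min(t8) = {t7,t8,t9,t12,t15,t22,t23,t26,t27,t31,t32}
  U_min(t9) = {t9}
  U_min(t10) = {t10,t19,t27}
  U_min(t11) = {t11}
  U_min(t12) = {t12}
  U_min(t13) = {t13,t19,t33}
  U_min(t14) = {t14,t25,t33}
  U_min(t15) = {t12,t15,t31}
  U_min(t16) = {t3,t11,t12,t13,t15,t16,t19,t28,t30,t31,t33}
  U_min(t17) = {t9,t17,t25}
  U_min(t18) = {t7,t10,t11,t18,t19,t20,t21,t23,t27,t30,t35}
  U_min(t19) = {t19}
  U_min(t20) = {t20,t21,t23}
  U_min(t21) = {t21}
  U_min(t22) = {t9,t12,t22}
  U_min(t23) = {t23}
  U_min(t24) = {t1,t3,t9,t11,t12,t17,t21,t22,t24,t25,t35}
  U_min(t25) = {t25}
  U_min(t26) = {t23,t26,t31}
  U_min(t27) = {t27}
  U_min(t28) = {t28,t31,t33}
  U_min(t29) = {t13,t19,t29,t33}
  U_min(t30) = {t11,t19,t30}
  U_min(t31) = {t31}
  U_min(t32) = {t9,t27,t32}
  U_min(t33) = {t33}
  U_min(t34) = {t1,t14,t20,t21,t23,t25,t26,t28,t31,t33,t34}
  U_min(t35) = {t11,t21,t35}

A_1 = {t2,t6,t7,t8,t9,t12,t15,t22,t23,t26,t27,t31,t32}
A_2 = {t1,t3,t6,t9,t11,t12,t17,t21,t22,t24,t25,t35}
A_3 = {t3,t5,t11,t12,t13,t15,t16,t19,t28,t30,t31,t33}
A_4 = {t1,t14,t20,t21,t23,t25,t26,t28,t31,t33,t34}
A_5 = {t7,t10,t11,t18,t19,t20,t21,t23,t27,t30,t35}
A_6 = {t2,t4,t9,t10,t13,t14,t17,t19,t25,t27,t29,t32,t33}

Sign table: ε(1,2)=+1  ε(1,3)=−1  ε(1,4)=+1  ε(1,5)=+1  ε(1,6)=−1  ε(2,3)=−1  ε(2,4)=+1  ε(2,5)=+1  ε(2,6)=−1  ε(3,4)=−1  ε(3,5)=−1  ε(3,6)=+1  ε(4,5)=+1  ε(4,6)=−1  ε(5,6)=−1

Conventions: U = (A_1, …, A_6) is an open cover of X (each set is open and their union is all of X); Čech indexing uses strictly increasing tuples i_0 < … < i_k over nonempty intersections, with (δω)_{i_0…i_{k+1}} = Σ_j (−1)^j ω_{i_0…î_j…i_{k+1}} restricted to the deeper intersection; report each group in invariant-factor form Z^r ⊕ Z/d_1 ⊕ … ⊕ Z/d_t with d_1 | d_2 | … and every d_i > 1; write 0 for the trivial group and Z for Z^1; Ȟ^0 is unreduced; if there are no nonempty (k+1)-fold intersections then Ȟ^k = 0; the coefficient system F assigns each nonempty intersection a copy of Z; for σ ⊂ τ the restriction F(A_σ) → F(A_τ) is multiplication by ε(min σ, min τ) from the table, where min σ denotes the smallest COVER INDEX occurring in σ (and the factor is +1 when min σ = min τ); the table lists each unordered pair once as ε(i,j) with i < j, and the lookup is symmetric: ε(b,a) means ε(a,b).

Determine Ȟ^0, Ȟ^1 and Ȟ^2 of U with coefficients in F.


nerve simplices:
  A12={t6,t9,t12,t22} A13={t12,t15,t31} A14={t23,t26,t31} A15={t7,t23,t27} A16={t2,t9,t27,t32} A23={t3,t11,t12} A24={t1,t21,t25} A25={t11,t21,t35} A26={t9,t17,t25} A34={t28,t31,t33} A35={t11,t19,t30} A36={t13,t19,t33} A45={t20,t21,t23} A46={t14,t25,t33} A56={t10,t19,t27}
  A123={t12} A126={t9} A134={t31} A145={t23} A156={t27} A235={t11} A245={t21} A246={t25} A346={t33} A356={t19}
C dims 6,15,10; δ0: rk 5, SNF 1^5; δ1: rk 10, SNF 1^9·2
degree 0: 6−5−0 = 1 → Ȟ^0 ≅ Z
degree 1: 15−10−5 = 0 → Ȟ^1 ≅ 0
degree 2: 10−0−10 = 0 plus torsion [2] → Ȟ^2 ≅ Z/2

Ȟ^0(U;F) ≅ Z; Ȟ^1(U;F) ≅ 0; Ȟ^2(U;F) ≅ Z/2


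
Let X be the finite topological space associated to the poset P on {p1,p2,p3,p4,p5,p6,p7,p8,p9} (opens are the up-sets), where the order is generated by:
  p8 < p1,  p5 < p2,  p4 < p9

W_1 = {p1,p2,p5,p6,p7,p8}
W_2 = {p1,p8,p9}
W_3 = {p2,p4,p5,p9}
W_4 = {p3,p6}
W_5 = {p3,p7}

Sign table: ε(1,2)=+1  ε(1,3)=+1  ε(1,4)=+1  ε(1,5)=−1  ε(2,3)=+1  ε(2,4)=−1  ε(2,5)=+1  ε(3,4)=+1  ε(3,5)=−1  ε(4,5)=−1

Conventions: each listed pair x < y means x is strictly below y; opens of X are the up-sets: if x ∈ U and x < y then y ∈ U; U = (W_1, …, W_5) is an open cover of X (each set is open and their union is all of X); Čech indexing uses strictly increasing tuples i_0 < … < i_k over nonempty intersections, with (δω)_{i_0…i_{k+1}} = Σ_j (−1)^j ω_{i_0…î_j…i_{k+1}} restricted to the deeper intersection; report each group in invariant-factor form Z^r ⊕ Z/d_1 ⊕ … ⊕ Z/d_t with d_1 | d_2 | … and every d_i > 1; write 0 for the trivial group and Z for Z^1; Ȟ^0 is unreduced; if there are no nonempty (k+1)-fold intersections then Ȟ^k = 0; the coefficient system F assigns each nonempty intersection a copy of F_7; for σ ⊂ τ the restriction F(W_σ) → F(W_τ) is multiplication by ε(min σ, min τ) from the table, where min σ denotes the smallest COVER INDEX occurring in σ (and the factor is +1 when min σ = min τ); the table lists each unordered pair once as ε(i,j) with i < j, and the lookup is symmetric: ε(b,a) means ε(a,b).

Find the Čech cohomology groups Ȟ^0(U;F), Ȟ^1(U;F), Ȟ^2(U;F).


cover nerve:
  W12={p1,p8} W13={p2,p5} W14={p6} W15={p7} W23={p9} W45={p3}
C dims 5,6; δ0: rk_F7 4
Ȟ^0: (5−4)−0=1 ⇒ Z/7
Ȟ^1: (6−0)−4=2 ⇒ Z/7 ⊕ Z/7
Ȟ^2: (0−0)−0=0 ⇒ 0

Ȟ^0(U;F) ≅ Z/7,  Ȟ^1(U;F) ≅ Z/7 ⊕ Z/7,  Ȟ^2(U;F) ≅ 0


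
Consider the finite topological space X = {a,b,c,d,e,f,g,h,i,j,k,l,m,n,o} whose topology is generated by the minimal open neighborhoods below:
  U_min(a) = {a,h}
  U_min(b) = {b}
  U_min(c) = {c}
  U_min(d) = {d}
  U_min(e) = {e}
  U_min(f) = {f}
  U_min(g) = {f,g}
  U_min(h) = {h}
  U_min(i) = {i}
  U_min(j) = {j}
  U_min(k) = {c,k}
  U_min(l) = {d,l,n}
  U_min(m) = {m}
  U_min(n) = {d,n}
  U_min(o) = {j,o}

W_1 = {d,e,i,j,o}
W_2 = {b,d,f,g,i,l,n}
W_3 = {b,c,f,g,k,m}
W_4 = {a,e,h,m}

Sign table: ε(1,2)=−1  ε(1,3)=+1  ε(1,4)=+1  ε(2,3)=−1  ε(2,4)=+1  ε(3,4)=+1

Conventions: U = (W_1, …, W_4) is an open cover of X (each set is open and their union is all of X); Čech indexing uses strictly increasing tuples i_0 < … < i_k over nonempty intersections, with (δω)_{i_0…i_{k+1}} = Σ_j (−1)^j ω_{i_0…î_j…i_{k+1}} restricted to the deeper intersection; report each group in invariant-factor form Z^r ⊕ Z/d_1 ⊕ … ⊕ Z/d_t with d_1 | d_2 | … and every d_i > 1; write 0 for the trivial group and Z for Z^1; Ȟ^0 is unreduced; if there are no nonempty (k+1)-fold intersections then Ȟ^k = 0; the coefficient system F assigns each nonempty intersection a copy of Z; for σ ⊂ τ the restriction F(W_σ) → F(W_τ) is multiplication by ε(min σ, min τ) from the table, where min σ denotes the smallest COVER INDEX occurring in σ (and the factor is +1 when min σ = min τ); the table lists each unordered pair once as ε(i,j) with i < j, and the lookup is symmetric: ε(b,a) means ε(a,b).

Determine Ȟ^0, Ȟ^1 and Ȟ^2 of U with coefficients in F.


Ȟ^0 = Z, Ȟ^1 = Z and Ȟ^2 = 0

cover nerve:
  W12={d,i} W14={e} W23={b,f,g} W34={m}
C dims 4,4; δ0: rk 3, SNF 1^3
Ȟ^0: (4−3)−0=1 ⇒ Z
Ȟ^1: (4−0)−3=1 ⇒ Z
Ȟ^2: (0−0)−0=0 ⇒ 0


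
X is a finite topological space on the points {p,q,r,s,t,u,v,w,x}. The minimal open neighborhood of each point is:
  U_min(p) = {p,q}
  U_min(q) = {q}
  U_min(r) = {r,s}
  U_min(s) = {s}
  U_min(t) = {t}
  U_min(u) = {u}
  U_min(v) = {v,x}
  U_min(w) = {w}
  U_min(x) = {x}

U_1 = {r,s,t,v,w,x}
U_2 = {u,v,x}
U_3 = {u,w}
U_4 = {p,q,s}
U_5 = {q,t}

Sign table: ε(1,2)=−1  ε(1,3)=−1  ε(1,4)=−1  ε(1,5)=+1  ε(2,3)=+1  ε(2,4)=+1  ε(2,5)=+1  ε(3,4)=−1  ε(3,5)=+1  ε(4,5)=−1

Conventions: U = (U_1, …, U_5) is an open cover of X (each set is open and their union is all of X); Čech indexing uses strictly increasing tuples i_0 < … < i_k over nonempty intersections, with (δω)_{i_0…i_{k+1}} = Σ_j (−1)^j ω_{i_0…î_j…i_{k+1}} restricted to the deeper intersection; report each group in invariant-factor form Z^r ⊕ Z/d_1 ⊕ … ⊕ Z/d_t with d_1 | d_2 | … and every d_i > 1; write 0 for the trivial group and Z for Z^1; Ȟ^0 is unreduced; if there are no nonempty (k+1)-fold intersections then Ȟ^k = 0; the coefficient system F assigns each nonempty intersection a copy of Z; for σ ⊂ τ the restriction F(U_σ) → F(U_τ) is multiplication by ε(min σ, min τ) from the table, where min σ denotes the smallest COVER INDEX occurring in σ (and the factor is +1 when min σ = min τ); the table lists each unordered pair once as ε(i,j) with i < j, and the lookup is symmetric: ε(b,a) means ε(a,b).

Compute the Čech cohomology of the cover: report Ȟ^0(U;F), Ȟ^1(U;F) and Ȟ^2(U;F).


Ȟ^0(U;F) ≅ Z, Ȟ^1(U;F) ≅ Z^2 and Ȟ^2(U;F) ≅ 0

nonempty overlaps:
  U12={v,x} U13={w} U14={s} U15={t} U23={u} U45={q}
C dims 5,6; δ0: rk 4, SNF 1^4
degree 0: 5−4−0 = 1 → Ȟ^0 ≅ Z
degree 1: 6−0−4 = 2 → Ȟ^1 ≅ Z^2
degree 2: 0−0−0 = 0 → Ȟ^2 ≅ 0


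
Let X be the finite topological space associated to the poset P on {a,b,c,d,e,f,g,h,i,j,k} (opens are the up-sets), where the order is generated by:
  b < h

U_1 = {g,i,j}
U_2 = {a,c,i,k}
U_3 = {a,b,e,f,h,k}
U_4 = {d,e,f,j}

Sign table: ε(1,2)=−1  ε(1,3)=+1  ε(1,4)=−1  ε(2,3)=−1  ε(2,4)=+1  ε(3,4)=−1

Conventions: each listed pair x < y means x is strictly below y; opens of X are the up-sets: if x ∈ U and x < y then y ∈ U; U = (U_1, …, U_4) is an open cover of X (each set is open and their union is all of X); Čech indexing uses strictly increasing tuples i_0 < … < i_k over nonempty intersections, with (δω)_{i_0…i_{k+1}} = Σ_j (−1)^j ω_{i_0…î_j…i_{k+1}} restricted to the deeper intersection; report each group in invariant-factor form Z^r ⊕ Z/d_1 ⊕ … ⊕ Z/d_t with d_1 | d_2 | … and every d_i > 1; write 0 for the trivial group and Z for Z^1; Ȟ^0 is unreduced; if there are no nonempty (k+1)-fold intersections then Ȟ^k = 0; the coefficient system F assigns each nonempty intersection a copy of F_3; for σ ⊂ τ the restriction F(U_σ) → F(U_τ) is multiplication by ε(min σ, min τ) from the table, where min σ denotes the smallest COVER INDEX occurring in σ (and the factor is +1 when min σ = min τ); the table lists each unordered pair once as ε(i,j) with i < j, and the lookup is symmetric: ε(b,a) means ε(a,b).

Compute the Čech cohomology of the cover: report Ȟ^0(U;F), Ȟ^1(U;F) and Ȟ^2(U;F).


Ȟ^0 = Z/3,  Ȟ^1 = Z/3,  Ȟ^2 = 0

cover nerve:
  U12={i} U14={j} U23={a,k} U34={e,f}
C dims 4,4; δ0: rk_F3 3
Ȟ^0: (4−3)−0=1 ⇒ Z/3
Ȟ^1: (4−0)−3=1 ⇒ Z/3
Ȟ^2: (0−0)−0=0 ⇒ 0


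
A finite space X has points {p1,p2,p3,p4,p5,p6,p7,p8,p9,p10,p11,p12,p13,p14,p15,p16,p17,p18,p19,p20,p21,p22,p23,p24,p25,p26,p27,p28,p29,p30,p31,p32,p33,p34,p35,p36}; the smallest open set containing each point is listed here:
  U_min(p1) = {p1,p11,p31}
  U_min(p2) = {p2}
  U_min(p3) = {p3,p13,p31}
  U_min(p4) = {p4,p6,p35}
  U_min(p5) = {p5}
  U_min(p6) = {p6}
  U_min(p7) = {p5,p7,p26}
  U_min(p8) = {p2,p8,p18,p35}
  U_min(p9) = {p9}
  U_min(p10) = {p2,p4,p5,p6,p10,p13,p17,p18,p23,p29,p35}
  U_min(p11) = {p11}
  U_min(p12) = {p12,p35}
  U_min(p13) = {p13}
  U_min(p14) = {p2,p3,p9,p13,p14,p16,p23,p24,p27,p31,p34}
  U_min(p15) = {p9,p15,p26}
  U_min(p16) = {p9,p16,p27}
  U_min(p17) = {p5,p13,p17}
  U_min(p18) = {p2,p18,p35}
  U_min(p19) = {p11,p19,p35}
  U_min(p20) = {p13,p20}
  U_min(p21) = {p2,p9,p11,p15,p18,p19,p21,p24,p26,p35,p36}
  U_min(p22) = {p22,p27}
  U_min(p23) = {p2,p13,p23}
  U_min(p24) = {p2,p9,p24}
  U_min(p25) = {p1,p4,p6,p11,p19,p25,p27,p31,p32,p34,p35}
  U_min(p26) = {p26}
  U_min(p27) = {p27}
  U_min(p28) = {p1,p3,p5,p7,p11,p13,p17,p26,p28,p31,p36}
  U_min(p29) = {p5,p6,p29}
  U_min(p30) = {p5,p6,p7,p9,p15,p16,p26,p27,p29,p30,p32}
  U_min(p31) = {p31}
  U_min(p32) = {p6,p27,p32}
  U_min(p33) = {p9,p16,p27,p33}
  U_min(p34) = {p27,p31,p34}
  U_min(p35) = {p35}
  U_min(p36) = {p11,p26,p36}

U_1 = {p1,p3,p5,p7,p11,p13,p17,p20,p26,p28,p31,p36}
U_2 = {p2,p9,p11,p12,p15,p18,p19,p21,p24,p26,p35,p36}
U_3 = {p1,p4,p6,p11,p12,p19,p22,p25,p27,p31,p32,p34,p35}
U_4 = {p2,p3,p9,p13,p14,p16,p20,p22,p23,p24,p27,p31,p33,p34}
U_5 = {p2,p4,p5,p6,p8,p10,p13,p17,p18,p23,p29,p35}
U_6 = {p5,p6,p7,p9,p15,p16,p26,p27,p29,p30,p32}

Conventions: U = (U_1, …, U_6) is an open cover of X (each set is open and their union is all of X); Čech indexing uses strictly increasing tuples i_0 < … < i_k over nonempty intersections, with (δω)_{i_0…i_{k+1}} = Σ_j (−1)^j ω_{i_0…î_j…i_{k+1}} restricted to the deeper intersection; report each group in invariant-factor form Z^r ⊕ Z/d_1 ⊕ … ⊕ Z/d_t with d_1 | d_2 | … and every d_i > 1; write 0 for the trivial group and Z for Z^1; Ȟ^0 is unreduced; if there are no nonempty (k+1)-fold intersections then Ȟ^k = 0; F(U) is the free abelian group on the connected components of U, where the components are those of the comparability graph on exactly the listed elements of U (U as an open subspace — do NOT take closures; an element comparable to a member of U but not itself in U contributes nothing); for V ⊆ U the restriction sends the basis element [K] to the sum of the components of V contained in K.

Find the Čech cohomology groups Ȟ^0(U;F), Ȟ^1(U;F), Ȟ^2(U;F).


Ȟ^0(U;F) ≅ Z, Ȟ^1(U;F) ≅ 0 and Ȟ^2(U;F) ≅ Z/2

nonempty intersections:
  U12={p11,p26,p36} U13={p1,p11,p31} U14={p3,p13,p20,p31} U15={p5,p13,p17} U16={p5,p7,p26} U23={p11,p12,p19,p35} U24={p2,p9,p24} U25={p2,p18,p35} U26={p9,p15,p26} U34={p22,p27,p31,p34} U35={p4,p6,p35} U36={p6,p27,p32} U45={p2,p13,p23} U46={p9,p16,p27} U56={p5,p6,p29}
  U123={p11} U126={p26} U134={p31} U145={p13} U156={p5} U235={p35} U245={p2} U246={p9} U346={p27} U356={p6}
components per intersection:
  U1: {p1,p3,p5,p7,p11,p13,p17,p20,p26,p28,p31,p36}
  U2: {p2,p9,p11,p12,p15,p18,p19,p21,p24,p26,p35,p36}
  U3: {p1,p4,p6,p11,p12,p19,p22,p25,p27,p31,p32,p34,p35}
  U4: {p2,p3,p9,p13,p14,p16,p20,p22,p23,p24,p27,p31,p33,p34}
  U5: {p2,p4,p5,p6,p8,p10,p13,p17,p18,p23,p29,p35}
  U6: {p5,p6,p7,p9,p15,p16,p26,p27,p29,p30,p32}
  U12: {p11,p26,p36}
  U13: {p1,p11,p31}
  U14: {p3,p13,p20,p31}
  U15: {p5,p13,p17}
  U16: {p5,p7,p26}
  U23: {p11,p12,p19,p35}
  U24: {p2,p9,p24}
  U25: {p2,p18,p35}
  U26: {p9,p15,p26}
  U34: {p22,p27,p31,p34}
  U35: {p4,p6,p35}
  U36: {p6,p27,p32}
  U45: {p2,p13,p23}
  U46: {p9,p16,p27}
  U56: {p5,p6,p29}
  U123: {p11}
  U126: {p26}
  U134: {p31}
  U145: {p13}
  U156: {p5}
  U235: {p35}
  U245: {p2}
  U246: {p9}
  U346: {p27}
  U356: {p6}
C dims 6,15,10; δ0: rk 5, SNF 1^5; δ1: rk 10, SNF 1^9·2
Ȟ^0: (6−5)−0=1 ⇒ Z
Ȟ^1: (15−10)−5=0 ⇒ 0
Ȟ^2: (10−0)−10=0 plus torsion [2] ⇒ Z/2


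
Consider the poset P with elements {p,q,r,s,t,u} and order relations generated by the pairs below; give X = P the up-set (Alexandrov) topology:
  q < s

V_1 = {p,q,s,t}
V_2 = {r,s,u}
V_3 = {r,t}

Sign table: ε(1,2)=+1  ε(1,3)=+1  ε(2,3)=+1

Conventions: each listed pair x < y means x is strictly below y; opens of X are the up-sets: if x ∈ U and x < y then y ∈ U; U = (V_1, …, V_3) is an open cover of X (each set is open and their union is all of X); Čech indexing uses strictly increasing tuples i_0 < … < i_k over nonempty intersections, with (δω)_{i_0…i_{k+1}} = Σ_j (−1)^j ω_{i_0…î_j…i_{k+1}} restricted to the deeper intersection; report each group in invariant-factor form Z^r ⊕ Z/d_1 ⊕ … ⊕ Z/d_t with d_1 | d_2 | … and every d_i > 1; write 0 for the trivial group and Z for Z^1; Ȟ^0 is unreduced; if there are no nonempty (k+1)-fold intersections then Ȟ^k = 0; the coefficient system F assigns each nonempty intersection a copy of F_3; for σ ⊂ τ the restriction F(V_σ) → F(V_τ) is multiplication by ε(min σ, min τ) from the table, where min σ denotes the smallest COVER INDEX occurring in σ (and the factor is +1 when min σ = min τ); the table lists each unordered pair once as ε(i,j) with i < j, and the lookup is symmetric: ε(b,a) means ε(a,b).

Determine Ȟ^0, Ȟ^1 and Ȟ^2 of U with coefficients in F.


Ȟ^0(U;F) ≅ Z/3; Ȟ^1(U;F) ≅ Z/3; Ȟ^2(U;F) ≅ 0

nonempty intersections:
  V12={s} V13={t} V23={r}
C dims 3,3; δ0: rk_F3 2
Ȟ^0: (3−2)−0=1 ⇒ Z/3
Ȟ^1: (3−0)−2=1 ⇒ Z/3
Ȟ^2: (0−0)−0=0 ⇒ 0


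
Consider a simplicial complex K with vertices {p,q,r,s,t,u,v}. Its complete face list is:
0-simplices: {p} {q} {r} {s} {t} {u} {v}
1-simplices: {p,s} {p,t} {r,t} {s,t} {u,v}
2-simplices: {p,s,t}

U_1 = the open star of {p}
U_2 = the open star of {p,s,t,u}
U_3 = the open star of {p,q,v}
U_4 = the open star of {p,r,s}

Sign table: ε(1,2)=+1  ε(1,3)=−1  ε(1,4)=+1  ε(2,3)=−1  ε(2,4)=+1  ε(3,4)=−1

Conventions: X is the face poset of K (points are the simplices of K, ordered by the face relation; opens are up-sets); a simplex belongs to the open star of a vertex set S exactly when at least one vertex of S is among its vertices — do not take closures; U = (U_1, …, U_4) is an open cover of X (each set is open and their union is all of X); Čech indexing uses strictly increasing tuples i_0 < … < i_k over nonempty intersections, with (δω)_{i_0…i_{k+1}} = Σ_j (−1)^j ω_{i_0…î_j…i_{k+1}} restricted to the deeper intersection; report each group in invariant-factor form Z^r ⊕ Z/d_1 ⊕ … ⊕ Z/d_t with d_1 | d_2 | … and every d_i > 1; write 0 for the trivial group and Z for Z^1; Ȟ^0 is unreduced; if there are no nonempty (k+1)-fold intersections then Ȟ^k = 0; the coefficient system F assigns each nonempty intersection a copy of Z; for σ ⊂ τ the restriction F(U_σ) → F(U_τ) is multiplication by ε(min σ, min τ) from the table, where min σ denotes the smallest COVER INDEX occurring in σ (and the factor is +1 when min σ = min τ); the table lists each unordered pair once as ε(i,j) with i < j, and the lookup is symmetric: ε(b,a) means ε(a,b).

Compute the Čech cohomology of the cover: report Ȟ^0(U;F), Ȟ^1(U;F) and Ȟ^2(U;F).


nonempty intersections:
  U1={{p},{p,s},{p,t},{p,s,t}} U2={{p},{s},{t},{u},{p,s},{p,t},{r,t},{s,t},{u,v},{p,s,t}} U3={{p},{q},{v},{p,s},{p,t},{u,v},{p,s,t}} U4={{p},{r},{s},{p,s},{p,t},{r,t},{s,t},{p,s,t}}
  U12={{p},{p,s},{p,t},{p,s,t}} U13={{p},{p,s},{p,t},{p,s,t}} U14={{p},{p,s},{p,t},{p,s,t}} U23={{p},{p,s},{p,t},{u,v},{p,s,t}} U24={{p},{s},{p,s},{p,t},{r,t},{s,t},{p,s,t}} U34={{p},{p,s},{p,t},{p,s,t}}
  U123={{p},{p,s},{p,t},{p,s,t}} U124={{p},{p,s},{p,t},{p,s,t}} U134={{p},{p,s},{p,t},{p,s,t}} U234={{p},{p,s},{p,t},{p,s,t}}
  U1234={{p},{p,s},{p,t},{p,s,t}}
C dims 4,6,4,1; δ0: rk 3, SNF 1^3; δ1: rk 3, SNF 1^3; δ2: rk 1, SNF 1^1
Ȟ^0: (4−3)−0=1 ⇒ Z
Ȟ^1: (6−3)−3=0 ⇒ 0
Ȟ^2: (4−1)−3=0 ⇒ 0

Ȟ^0(U;F) ≅ Z,  Ȟ^1(U;F) ≅ 0,  Ȟ^2(U;F) ≅ 0


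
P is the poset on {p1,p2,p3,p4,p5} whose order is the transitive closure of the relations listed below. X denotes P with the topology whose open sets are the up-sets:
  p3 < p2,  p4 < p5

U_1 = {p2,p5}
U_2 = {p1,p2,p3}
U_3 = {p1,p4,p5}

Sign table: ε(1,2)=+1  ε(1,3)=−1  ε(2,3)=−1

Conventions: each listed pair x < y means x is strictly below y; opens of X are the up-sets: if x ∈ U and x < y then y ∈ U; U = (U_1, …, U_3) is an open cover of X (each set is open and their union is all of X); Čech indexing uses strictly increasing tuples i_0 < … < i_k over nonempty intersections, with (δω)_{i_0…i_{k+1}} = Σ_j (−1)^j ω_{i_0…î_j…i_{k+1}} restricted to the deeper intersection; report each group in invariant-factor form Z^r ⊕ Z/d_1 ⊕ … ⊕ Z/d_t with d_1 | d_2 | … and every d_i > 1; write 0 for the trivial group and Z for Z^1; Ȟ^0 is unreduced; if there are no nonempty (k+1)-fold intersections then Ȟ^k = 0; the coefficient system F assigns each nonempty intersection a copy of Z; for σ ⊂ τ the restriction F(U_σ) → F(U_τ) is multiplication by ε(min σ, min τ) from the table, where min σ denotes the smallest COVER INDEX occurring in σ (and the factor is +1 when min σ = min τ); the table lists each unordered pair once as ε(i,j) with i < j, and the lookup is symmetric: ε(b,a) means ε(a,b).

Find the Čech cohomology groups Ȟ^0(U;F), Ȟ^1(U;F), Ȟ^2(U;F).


Ȟ^0(U;F) ≅ Z, Ȟ^1(U;F) ≅ Z and Ȟ^2(U;F) ≅ 0

cover nerve:
  U12={p2} U13={p5} U23={p1}
C dims 3,3; δ0: rk 2, SNF 1^2
Ȟ^0: (3−2)−0=1 ⇒ Z
Ȟ^1: (3−0)−2=1 ⇒ Z
Ȟ^2: (0−0)−0=0 ⇒ 0


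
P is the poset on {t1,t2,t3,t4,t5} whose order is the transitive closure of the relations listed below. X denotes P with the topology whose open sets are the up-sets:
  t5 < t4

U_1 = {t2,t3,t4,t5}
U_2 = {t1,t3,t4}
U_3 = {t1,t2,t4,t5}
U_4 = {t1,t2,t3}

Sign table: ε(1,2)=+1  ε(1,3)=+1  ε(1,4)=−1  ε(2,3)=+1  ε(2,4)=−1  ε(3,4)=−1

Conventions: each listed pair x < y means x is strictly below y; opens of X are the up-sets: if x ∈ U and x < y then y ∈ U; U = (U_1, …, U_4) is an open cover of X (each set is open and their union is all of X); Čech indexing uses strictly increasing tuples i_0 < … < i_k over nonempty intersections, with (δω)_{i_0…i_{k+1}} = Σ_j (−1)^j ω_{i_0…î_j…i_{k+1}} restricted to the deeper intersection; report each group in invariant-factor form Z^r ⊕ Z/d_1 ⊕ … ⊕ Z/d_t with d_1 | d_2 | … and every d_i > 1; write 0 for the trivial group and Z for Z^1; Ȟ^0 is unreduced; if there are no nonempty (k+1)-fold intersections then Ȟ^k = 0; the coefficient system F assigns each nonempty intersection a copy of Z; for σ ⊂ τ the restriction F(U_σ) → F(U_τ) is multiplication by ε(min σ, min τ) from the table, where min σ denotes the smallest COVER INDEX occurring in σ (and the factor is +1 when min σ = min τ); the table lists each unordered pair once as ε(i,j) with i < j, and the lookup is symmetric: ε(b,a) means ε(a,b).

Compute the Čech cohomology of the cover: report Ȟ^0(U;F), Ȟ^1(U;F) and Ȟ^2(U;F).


nerve simplices:
  U12={t3,t4} U13={t2,t4,t5} U14={t2,t3} U23={t1,t4} U24={t1,t3} U34={t1,t2}
  U123={t4} U124={t3} U134={t2} U234={t1}
C dims 4,6,4; δ0: rk 3, SNF 1^3; δ1: rk 3, SNF 1^3
degree 0: 4−3−0 = 1 → Ȟ^0 ≅ Z
degree 1: 6−3−3 = 0 → Ȟ^1 ≅ 0
degree 2: 4−0−3 = 1 → Ȟ^2 ≅ Z

Ȟ^0(U;F) ≅ Z, Ȟ^1(U;F) ≅ 0 and Ȟ^2(U;F) ≅ Z


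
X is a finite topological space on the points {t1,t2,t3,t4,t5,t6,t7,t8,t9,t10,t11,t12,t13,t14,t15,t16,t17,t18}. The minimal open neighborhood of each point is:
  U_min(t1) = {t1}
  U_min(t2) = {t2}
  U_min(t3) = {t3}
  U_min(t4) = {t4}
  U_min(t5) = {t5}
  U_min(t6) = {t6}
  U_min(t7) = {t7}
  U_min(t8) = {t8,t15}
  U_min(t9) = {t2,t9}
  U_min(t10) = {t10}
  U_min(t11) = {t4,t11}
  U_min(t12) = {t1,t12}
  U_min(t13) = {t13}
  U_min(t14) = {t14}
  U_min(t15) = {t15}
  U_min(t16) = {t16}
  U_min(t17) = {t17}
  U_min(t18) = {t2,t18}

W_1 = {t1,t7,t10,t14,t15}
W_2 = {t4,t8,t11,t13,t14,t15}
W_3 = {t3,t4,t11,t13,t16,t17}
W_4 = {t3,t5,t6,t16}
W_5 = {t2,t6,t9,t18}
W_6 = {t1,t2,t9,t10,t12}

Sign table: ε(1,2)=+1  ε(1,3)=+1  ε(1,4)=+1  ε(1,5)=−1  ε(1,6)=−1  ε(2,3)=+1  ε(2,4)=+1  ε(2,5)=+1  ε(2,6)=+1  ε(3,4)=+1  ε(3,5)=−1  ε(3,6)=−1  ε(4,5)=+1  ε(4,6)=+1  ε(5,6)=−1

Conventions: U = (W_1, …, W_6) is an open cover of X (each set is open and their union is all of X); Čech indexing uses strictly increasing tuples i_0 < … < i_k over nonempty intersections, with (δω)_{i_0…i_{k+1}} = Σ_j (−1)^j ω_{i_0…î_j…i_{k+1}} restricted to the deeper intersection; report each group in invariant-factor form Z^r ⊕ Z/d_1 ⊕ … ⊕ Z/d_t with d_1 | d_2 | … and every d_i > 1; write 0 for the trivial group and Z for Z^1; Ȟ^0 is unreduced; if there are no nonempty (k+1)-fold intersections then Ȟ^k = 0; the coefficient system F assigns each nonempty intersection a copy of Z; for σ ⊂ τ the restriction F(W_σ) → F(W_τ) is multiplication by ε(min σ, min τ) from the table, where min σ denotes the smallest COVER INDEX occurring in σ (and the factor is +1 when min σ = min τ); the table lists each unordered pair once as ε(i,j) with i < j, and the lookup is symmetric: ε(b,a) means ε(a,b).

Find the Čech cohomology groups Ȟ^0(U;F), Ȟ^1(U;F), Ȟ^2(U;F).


Ȟ^0(U;F) ≅ Z,  Ȟ^1(U;F) ≅ Z,  Ȟ^2(U;F) ≅ 0

nonempty intersections:
  W12={t14,t15} W16={t1,t10} W23={t4,t11,t13} W34={t3,t16} W45={t6} W56={t2,t9}
C dims 6,6; δ0: rk 5, SNF 1^5
Ȟ^0: (6−5)−0=1 ⇒ Z
Ȟ^1: (6−0)−5=1 ⇒ Z
Ȟ^2: (0−0)−0=0 ⇒ 0


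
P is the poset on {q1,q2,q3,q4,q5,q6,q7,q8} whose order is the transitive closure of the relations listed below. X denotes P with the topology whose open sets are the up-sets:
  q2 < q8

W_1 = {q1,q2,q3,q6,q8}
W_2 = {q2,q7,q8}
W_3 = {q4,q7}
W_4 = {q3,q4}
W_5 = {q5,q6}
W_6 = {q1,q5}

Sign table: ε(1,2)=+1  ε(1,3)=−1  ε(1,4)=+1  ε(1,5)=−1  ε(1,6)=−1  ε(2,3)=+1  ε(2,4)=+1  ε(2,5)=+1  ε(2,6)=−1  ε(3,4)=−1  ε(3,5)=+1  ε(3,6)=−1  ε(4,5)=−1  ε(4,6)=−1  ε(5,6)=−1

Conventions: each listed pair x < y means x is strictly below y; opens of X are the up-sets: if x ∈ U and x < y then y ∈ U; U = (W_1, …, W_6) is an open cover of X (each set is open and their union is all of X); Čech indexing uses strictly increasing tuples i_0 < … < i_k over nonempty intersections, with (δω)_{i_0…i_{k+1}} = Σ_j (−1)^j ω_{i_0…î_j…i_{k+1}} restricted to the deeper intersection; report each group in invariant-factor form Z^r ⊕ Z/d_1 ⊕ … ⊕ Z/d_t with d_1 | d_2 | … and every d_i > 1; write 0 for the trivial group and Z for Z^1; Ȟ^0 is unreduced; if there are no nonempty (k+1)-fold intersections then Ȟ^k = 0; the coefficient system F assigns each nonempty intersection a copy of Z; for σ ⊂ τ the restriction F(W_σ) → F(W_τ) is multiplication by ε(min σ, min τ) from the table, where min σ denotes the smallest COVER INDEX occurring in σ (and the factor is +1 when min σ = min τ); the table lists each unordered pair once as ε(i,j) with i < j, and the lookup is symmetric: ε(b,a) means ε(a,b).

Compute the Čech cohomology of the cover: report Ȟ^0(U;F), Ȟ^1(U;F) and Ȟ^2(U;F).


Ȟ^0(U;F) ≅ 0,  Ȟ^1(U;F) ≅ Z ⊕ Z/2,  Ȟ^2(U;F) ≅ 0

nerve of the cover:
  W12={q2,q8} W14={q3} W15={q6} W16={q1} W23={q7} W34={q4} W56={q5}
C dims 6,7; δ0: rk 6, SNF 1^5·2
Ȟ^0 = (6 − 6) − 0 = 0, so Ȟ^0 ≅ 0
Ȟ^1 = (7 − 0) − 6 = 1 plus torsion [2], so Ȟ^1 ≅ Z ⊕ Z/2
Ȟ^2 = (0 − 0) − 0 = 0, so Ȟ^2 ≅ 0


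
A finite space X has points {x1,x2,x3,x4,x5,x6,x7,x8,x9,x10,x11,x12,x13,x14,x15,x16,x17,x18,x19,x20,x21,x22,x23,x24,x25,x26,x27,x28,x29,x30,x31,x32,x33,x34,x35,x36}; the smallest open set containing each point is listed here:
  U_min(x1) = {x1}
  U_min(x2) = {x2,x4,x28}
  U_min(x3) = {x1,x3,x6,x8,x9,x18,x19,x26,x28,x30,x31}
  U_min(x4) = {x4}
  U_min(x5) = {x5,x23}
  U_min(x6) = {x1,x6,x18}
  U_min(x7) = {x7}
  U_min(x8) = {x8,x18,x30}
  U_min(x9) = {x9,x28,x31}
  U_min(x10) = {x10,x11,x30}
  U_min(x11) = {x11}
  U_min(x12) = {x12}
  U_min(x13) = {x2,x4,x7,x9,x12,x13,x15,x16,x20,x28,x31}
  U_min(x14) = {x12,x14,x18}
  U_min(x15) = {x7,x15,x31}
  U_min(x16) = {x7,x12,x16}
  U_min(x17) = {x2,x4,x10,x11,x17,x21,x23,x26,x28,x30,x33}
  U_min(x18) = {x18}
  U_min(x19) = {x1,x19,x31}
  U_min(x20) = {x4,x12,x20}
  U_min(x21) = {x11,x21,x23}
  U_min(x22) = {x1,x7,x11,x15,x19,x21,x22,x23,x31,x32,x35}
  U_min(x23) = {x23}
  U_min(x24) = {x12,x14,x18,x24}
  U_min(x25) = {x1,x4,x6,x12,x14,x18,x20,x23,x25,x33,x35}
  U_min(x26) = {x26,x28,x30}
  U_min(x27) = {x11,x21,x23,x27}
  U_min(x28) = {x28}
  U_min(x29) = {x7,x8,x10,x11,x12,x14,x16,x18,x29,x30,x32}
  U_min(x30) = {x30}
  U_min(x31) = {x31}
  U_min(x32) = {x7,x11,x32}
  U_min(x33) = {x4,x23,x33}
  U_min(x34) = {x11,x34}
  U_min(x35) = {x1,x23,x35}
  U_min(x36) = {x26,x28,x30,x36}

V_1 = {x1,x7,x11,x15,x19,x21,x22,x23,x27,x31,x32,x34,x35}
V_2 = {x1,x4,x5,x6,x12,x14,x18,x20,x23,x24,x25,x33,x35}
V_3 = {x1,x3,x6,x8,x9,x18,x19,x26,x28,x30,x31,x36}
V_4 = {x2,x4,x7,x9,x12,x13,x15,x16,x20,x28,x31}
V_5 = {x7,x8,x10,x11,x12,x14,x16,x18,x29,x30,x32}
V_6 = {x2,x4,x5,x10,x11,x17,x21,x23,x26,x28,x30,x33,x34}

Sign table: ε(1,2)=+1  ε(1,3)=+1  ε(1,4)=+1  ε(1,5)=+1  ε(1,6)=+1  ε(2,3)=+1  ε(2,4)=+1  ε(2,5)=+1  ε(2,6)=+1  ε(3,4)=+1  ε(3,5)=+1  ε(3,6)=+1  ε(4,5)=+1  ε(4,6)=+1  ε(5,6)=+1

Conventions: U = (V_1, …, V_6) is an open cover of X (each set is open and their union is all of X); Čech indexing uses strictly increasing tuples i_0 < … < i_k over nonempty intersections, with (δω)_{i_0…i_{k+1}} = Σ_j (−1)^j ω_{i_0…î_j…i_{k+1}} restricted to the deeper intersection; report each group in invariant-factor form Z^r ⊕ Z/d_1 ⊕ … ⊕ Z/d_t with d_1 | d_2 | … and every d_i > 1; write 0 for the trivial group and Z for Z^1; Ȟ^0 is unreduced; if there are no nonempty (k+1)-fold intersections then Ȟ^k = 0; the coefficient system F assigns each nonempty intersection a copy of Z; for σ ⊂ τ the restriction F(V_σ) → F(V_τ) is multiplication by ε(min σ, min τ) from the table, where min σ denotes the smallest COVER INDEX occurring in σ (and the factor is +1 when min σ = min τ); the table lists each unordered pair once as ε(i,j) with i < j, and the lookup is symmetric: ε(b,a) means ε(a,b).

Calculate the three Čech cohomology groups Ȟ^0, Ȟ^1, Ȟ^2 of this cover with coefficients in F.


Ȟ^0 = Z; Ȟ^1 = 0; Ȟ^2 = Z/2

cover nerve:
  V12={x1,x23,x35} V13={x1,x19,x31} V14={x7,x15,x31} V15={x7,x11,x32} V16={x11,x21,x23,x34} V23={x1,x6,x18} V24={x4,x12,x20} V25={x12,x14,x18} V26={x4,x5,x23,x33} V34={x9,x28,x31} V35={x8,x18,x30} V36={x26,x28,x30} V45={x7,x12,x16} V46={x2,x4,x28} V56={x10,x11,x30}
  V123={x1} V126={x23} V134={x31} V145={x7} V156={x11} V235={x18} V245={x12} V246={x4} V346={x28} V356={x30}
C dims 6,15,10; δ0: rk 5, SNF 1^5; δ1: rk 10, SNF 1^9·2
Ȟ^0: (6−5)−0=1 ⇒ Z
Ȟ^1: (15−10)−5=0 ⇒ 0
Ȟ^2: (10−0)−10=0 plus torsion [2] ⇒ Z/2


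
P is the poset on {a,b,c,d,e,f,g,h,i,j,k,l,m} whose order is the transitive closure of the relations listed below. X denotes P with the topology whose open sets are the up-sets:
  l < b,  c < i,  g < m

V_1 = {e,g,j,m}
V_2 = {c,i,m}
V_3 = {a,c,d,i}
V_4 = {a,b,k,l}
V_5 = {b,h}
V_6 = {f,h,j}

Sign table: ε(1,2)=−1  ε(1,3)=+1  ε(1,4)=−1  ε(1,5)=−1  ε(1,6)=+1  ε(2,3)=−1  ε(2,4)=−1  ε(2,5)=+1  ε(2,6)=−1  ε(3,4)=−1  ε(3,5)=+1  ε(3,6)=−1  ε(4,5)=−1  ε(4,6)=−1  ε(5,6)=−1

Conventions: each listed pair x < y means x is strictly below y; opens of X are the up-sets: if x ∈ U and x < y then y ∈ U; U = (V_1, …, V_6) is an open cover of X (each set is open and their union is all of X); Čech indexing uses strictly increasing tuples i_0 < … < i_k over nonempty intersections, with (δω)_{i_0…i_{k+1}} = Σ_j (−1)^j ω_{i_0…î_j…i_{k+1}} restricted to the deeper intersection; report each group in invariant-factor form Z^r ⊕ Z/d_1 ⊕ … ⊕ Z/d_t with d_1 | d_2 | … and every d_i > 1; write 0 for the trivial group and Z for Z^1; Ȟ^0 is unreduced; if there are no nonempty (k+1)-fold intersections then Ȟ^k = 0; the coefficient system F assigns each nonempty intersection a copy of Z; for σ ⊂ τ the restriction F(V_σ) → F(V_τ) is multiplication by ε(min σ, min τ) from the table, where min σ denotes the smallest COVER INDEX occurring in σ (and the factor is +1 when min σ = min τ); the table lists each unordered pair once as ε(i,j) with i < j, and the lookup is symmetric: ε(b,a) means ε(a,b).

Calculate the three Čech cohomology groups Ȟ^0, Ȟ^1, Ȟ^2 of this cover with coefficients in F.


nonempty overlaps:
  V12={m} V16={j} V23={c,i} V34={a} V45={b} V56={h}
C dims 6,6; δ0: rk 6, SNF 1^5·2
degree 0: 6−6−0 = 0 → Ȟ^0 ≅ 0
degree 1: 6−0−6 = 0 plus torsion [2] → Ȟ^1 ≅ Z/2
degree 2: 0−0−0 = 0 → Ȟ^2 ≅ 0

Ȟ^0(U;F) ≅ 0; Ȟ^1(U;F) ≅ Z/2; Ȟ^2(U;F) ≅ 0


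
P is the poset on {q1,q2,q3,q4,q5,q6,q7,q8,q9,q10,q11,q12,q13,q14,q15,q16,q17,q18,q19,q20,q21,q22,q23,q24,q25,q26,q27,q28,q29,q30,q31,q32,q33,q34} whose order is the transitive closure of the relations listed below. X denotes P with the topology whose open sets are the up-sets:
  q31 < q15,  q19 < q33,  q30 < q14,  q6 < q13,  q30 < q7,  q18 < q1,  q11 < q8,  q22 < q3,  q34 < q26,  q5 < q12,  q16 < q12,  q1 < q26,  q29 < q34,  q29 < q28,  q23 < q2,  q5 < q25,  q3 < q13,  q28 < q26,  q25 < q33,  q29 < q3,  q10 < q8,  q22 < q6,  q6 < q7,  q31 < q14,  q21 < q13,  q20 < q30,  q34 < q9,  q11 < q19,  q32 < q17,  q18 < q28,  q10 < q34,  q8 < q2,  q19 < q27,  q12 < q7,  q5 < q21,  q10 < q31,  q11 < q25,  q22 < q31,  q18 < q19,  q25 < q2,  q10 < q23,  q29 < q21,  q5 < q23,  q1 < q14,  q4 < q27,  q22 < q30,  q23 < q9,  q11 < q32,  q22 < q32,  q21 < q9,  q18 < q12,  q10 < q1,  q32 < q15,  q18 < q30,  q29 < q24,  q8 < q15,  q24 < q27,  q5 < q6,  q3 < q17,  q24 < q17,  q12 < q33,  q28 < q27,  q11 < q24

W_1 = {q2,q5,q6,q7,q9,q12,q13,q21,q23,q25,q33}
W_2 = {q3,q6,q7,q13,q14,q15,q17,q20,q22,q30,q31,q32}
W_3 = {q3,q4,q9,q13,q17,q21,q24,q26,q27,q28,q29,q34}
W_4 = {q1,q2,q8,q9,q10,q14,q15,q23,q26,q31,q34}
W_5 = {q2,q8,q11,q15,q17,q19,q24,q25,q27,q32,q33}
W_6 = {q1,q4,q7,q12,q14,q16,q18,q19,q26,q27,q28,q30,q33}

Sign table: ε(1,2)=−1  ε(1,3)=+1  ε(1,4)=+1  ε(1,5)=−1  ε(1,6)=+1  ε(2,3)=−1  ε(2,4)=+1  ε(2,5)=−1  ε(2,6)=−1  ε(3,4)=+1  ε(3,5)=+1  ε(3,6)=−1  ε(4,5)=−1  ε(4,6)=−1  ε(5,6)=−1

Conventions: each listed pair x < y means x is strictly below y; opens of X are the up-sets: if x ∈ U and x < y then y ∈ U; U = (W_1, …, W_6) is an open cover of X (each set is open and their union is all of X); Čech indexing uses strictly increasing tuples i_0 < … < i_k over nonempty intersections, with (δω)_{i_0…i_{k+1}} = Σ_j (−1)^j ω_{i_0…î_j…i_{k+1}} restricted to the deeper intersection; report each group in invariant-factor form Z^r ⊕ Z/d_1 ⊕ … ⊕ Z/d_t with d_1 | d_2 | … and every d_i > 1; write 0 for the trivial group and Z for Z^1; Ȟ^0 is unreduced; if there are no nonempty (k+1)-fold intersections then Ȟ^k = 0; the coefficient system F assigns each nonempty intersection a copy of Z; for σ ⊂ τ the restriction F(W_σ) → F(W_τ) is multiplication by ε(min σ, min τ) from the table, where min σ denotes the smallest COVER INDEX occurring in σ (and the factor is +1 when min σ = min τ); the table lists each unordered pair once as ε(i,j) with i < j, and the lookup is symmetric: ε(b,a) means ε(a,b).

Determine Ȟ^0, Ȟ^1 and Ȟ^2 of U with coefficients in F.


nerve of the cover:
  W12={q6,q7,q13} W13={q9,q13,q21} W14={q2,q9,q23} W15={q2,q25,q33} W16={q7,q12,q33} W23={q3,q13,q17} W24={q14,q15,q31} W25={q15,q17,q32} W26={q7,q14,q30} W34={q9,q26,q34} W35={q17,q24,q27} W36={q4,q26,q27,q28} W45={q2,q8,q15} W46={q1,q14,q26} W56={q19,q27,q33}
  W123={q13} W126={q7} W134={q9} W145={q2} W156={q33} W235={q17} W245={q15} W246={q14} W346={q26} W356={q27}
C dims 6,15,10; δ0: rk 6, SNF 1^5·2; δ1: rk 9, SNF 1^9
Ȟ^0 = (6 − 6) − 0 = 0, so Ȟ^0 ≅ 0
Ȟ^1 = (15 − 9) − 6 = 0 plus torsion [2], so Ȟ^1 ≅ Z/2
Ȟ^2 = (10 − 0) − 9 = 1, so Ȟ^2 ≅ Z

Ȟ^0(U;F) ≅ 0, Ȟ^1(U;F) ≅ Z/2 and Ȟ^2(U;F) ≅ Z


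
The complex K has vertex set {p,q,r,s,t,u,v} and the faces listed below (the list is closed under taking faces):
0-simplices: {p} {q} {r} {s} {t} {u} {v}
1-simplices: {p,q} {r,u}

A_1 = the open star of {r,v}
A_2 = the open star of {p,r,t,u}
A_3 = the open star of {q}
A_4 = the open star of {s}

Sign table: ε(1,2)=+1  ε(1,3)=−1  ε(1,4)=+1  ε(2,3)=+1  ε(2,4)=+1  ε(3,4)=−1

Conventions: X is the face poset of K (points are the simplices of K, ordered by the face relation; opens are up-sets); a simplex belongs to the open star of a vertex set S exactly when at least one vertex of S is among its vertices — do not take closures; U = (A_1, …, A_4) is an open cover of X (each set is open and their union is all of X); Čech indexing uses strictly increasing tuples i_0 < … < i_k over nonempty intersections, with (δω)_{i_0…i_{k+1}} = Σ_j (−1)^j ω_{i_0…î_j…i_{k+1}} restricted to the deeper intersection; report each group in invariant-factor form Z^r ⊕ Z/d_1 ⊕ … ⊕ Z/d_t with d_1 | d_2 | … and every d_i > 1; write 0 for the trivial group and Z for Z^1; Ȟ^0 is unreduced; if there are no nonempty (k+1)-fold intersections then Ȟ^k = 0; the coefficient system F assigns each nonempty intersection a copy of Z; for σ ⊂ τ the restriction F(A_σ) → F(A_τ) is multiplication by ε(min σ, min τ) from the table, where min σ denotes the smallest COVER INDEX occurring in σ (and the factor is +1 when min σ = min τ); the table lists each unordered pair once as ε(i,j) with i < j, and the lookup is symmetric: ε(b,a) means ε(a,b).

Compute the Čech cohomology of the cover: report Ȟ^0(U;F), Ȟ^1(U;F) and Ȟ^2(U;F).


Ȟ^0 = Z^2,  Ȟ^1 = 0,  Ȟ^2 = 0

nerve of the cover:
  A1={{r},{v},{r,u}} A2={{p},{r},{t},{u},{p,q},{r,u}} A3={{q},{p,q}} A4={{s}}
  A12={{r},{r,u}} A23={{p,q}}
C dims 4,2; δ0: rk 2, SNF 1^2
Ȟ^0 = (4 − 2) − 0 = 2, so Ȟ^0 ≅ Z^2
Ȟ^1 = (2 − 0) − 2 = 0, so Ȟ^1 ≅ 0
Ȟ^2 = (0 − 0) − 0 = 0, so Ȟ^2 ≅ 0


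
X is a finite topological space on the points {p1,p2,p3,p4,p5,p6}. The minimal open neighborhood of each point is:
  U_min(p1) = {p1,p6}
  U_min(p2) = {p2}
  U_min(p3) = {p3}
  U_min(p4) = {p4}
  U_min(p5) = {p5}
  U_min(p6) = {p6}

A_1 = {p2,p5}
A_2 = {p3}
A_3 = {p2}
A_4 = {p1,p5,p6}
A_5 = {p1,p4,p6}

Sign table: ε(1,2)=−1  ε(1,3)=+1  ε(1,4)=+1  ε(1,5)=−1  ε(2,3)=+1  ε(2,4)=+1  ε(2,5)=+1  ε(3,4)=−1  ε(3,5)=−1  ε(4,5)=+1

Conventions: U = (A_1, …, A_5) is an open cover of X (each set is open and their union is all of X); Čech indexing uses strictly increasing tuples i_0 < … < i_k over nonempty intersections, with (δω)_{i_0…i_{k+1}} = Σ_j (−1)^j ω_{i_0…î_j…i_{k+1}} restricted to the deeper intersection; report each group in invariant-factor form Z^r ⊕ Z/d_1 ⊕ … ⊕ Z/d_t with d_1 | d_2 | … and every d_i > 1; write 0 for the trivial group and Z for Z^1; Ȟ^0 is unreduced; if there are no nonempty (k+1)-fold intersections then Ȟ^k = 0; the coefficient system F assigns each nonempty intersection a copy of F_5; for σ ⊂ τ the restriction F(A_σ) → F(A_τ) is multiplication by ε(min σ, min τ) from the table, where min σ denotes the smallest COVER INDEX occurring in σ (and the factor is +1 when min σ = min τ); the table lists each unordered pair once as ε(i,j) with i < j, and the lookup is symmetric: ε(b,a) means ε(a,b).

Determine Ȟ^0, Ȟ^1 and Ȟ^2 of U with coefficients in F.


Ȟ^0 = Z/5 ⊕ Z/5,  Ȟ^1 = 0,  Ȟ^2 = 0

nonempty intersections:
  A13={p2} A14={p5} A45={p1,p6}
C dims 5,3; δ0: rk_F5 3
Ȟ^0: (5−3)−0=2 ⇒ Z/5 ⊕ Z/5
Ȟ^1: (3−0)−3=0 ⇒ 0
Ȟ^2: (0−0)−0=0 ⇒ 0


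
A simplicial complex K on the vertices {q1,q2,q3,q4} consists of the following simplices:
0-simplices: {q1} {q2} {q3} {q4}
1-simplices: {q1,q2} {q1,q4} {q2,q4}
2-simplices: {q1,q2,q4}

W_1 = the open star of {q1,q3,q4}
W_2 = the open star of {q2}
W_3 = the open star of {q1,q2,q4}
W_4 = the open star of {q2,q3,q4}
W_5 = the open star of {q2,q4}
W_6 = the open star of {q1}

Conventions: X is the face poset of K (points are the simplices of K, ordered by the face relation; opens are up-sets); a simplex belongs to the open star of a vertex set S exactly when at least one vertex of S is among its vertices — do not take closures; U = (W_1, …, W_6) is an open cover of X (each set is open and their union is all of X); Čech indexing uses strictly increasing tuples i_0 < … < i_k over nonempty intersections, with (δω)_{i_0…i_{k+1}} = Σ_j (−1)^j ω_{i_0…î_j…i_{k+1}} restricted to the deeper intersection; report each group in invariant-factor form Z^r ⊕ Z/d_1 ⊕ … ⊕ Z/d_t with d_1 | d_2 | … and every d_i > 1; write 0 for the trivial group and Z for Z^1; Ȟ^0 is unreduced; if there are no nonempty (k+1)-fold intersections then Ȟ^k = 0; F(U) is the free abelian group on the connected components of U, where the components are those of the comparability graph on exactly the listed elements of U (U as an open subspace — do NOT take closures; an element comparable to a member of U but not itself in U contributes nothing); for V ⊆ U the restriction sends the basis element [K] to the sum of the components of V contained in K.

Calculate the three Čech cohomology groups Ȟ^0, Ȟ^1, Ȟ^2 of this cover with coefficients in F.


cover nerve:
  W1={{q1},{q3},{q4},{q1,q2},{q1,q4},{q2,q4},{q1,q2,q4}} W2={{q2},{q1,q2},{q2,q4},{q1,q2,q4}} W3={{q1},{q2},{q4},{q1,q2},{q1,q4},{q2,q4},{q1,q2,q4}} W4={{q2},{q3},{q4},{q1,q2},{q1,q4},{q2,q4},{q1,q2,q4}} W5={{q2},{q4},{q1,q2},{q1,q4},{q2,q4},{q1,q2,q4}} W6={{q1},{q1,q2},{q1,q4},{q1,q2,q4}}
  W12={{q1,q2},{q2,q4},{q1,q2,q4}} W13={{q1},{q4},{q1,q2},{q1,q4},{q2,q4},{q1,q2,q4}} W14={{q3},{q4},{q1,q2},{q1,q4},{q2,q4},{q1,q2,q4}} W15={{q4},{q1,q2},{q1,q4},{q2,q4},{q1,q2,q4}} W16={{q1},{q1,q2},{q1,q4},{q1,q2,q4}} W23={{q2},{q1,q2},{q2,q4},{q1,q2,q4}} W24={{q2},{q1,q2},{q2,q4},{q1,q2,q4}} W25={{q2},{q1,q2},{q2,q4},{q1,q2,q4}} W26={{q1,q2},{q1,q2,q4}} W34={{q2},{q4},{q1,q2},{q1,q4},{q2,q4},{q1,q2,q4}} W35={{q2},{q4},{q1,q2},{q1,q4},{q2,q4},{q1,q2,q4}} W36={{q1},{q1,q2},{q1,q4},{q1,q2,q4}} W45={{q2},{q4},{q1,q2},{q1,q4},{q2,q4},{q1,q2,q4}} W46={{q1,q2},{q1,q4},{q1,q2,q4}} W56={{q1,q2},{q1,q4},{q1,q2,q4}}
  W123={{q1,q2},{q2,q4},{q1,q2,q4}} W124={{q1,q2},{q2,q4},{q1,q2,q4}} W125={{q1,q2},{q2,q4},{q1,q2,q4}} W126={{q1,q2},{q1,q2,q4}} W134={{q4},{q1,q2},{q1,q4},{q2,q4},{q1,q2,q4}} W135={{q4},{q1,q2},{q1,q4},{q2,q4},{q1,q2,q4}} W136={{q1},{q1,q2},{q1,q4},{q1,q2,q4}} W145={{q4},{q1,q2},{q1,q4},{q2,q4},{q1,q2,q4}} W146={{q1,q2},{q1,q4},{q1,q2,q4}} W156={{q1,q2},{q1,q4},{q1,q2,q4}} W234={{q2},{q1,q2},{q2,q4},{q1,q2,q4}} W235={{q2},{q1,q2},{q2,q4},{q1,q2,q4}} W236={{q1,q2},{q1,q2,q4}} W245={{q2},{q1,q2},{q2,q4},{q1,q2,q4}} W246={{q1,q2},{q1,q2,q4}} W256={{q1,q2},{q1,q2,q4}} W345={{q2},{q4},{q1,q2},{q1,q4},{q2,q4},{q1,q2,q4}} W346={{q1,q2},{q1,q4},{q1,q2,q4}} W356={{q1,q2},{q1,q4},{q1,q2,q4}} W456={{q1,q2},{q1,q4},{q1,q2,q4}}
  W1234={{q1,q2},{q2,q4},{q1,q2,q4}} W1235={{q1,q2},{q2,q4},{q1,q2,q4}} W1236={{q1,q2},{q1,q2,q4}} W1245={{q1,q2},{q2,q4},{q1,q2,q4}} W1246={{q1,q2},{q1,q2,q4}} W1256={{q1,q2},{q1,q2,q4}} W1345={{q4},{q1,q2},{q1,q4},{q2,q4},{q1,q2,q4}} W1346={{q1,q2},{q1,q4},{q1,q2,q4}} W1356={{q1,q2},{q1,q4},{q1,q2,q4}} W1456={{q1,q2},{q1,q4},{q1,q2,q4}} W2345={{q2},{q1,q2},{q2,q4},{q1,q2,q4}} W2346={{q1,q2},{q1,q2,q4}} W2356={{q1,q2},{q1,q2,q4}} W2456={{q1,q2},{q1,q2,q4}} W3456={{q1,q2},{q1,q4},{q1,q2,q4}}
  W12345={{q1,q2},{q2,q4},{q1,q2,q4}} W12346={{q1,q2},{q1,q2,q4}} W12356={{q1,q2},{q1,q2,q4}} W12456={{q1,q2},{q1,q2,q4}} W13456={{q1,q2},{q1,q4},{q1,q2,q4}} W23456={{q1,q2},{q1,q2,q4}}
  W123456={{q1,q2},{q1,q2,q4}}
components per intersection:
  W1: {{q1},{q4},{q1,q2},{q1,q4},{q2,q4},{q1,q2,q4}} {{q3}}
  W2: {{q2},{q1,q2},{q2,q4},{q1,q2,q4}}
  W3: {{q1},{q2},{q4},{q1,q2},{q1,q4},{q2,q4},{q1,q2,q4}}
  W4: {{q2},{q4},{q1,q2},{q1,q4},{q2,q4},{q1,q2,q4}} {{q3}}
  W5: {{q2},{q4},{q1,q2},{q1,q4},{q2,q4},{q1,q2,q4}}
  W6: {{q1},{q1,q2},{q1,q4},{q1,q2,q4}}
  W12: {{q1,q2},{q2,q4},{q1,q2,q4}}
  W13: {{q1},{q4},{q1,q2},{q1,q4},{q2,q4},{q1,q2,q4}}
  W14: {{q3}} {{q4},{q1,q2},{q1,q4},{q2,q4},{q1,q2,q4}}
  W15: {{q4},{q1,q2},{q1,q4},{q2,q4},{q1,q2,q4}}
  W16: {{q1},{q1,q2},{q1,q4},{q1,q2,q4}}
  W23: {{q2},{q1,q2},{q2,q4},{q1,q2,q4}}
  W24: {{q2},{q1,q2},{q2,q4},{q1,q2,q4}}
  W25: {{q2},{q1,q2},{q2,q4},{q1,q2,q4}}
  W26: {{q1,q2},{q1,q2,q4}}
  W34: {{q2},{q4},{q1,q2},{q1,q4},{q2,q4},{q1,q2,q4}}
  W35: {{q2},{q4},{q1,q2},{q1,q4},{q2,q4},{q1,q2,q4}}
  W36: {{q1},{q1,q2},{q1,q4},{q1,q2,q4}}
  W45: {{q2},{q4},{q1,q2},{q1,q4},{q2,q4},{q1,q2,q4}}
  W46: {{q1,q2},{q1,q4},{q1,q2,q4}}
  W56: {{q1,q2},{q1,q4},{q1,q2,q4}}
  W123: {{q1,q2},{q2,q4},{q1,q2,q4}}
  W124: {{q1,q2},{q2,q4},{q1,q2,q4}}
  W125: {{q1,q2},{q2,q4},{q1,q2,q4}}
  W126: {{q1,q2},{q1,q2,q4}}
  W134: {{q4},{q1,q2},{q1,q4},{q2,q4},{q1,q2,q4}}
  W135: {{q4},{q1,q2},{q1,q4},{q2,q4},{q1,q2,q4}}
  W136: {{q1},{q1,q2},{q1,q4},{q1,q2,q4}}
  W145: {{q4},{q1,q2},{q1,q4},{q2,q4},{q1,q2,q4}}
  W146: {{q1,q2},{q1,q4},{q1,q2,q4}}
  W156: {{q1,q2},{q1,q4},{q1,q2,q4}}
  W234: {{q2},{q1,q2},{q2,q4},{q1,q2,q4}}
  W235: {{q2},{q1,q2},{q2,q4},{q1,q2,q4}}
  W236: {{q1,q2},{q1,q2,q4}}
  W245: {{q2},{q1,q2},{q2,q4},{q1,q2,q4}}
  W246: {{q1,q2},{q1,q2,q4}}
  W256: {{q1,q2},{q1,q2,q4}}
  W345: {{q2},{q4},{q1,q2},{q1,q4},{q2,q4},{q1,q2,q4}}
  W346: {{q1,q2},{q1,q4},{q1,q2,q4}}
  W356: {{q1,q2},{q1,q4},{q1,q2,q4}}
  W456: {{q1,q2},{q1,q4},{q1,q2,q4}}
  W1234: {{q1,q2},{q2,q4},{q1,q2,q4}}
  W1235: {{q1,q2},{q2,q4},{q1,q2,q4}}
  W1236: {{q1,q2},{q1,q2,q4}}
  W1245: {{q1,q2},{q2,q4},{q1,q2,q4}}
  W1246: {{q1,q2},{q1,q2,q4}}
  W1256: {{q1,q2},{q1,q2,q4}}
  W1345: {{q4},{q1,q2},{q1,q4},{q2,q4},{q1,q2,q4}}
  W1346: {{q1,q2},{q1,q4},{q1,q2,q4}}
  W1356: {{q1,q2},{q1,q4},{q1,q2,q4}}
  W1456: {{q1,q2},{q1,q4},{q1,q2,q4}}
  W2345: {{q2},{q1,q2},{q2,q4},{q1,q2,q4}}
  W2346: {{q1,q2},{q1,q2,q4}}
  W2356: {{q1,q2},{q1,q2,q4}}
  W2456: {{q1,q2},{q1,q2,q4}}
  W3456: {{q1,q2},{q1,q4},{q1,q2,q4}}
  W12345: {{q1,q2},{q2,q4},{q1,q2,q4}}
  W12346: {{q1,q2},{q1,q2,q4}}
  W12356: {{q1,q2},{q1,q2,q4}}
  W12456: {{q1,q2},{q1,q2,q4}}
  W13456: {{q1,q2},{q1,q4},{q1,q2,q4}}
  W23456: {{q1,q2},{q1,q2,q4}}
  W123456: {{q1,q2},{q1,q2,q4}}
C dims 8,16,20,15; δ0: rk 6, SNF 1^6; δ1: rk 10, SNF 1^10; δ2: rk 10, SNF 1^10
Ȟ^0: (8−6)−0=2 ⇒ Z^2
Ȟ^1: (16−10)−6=0 ⇒ 0
Ȟ^2: (20−10)−10=0 ⇒ 0

Ȟ^0 = Z^2; Ȟ^1 = 0; Ȟ^2 = 0
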